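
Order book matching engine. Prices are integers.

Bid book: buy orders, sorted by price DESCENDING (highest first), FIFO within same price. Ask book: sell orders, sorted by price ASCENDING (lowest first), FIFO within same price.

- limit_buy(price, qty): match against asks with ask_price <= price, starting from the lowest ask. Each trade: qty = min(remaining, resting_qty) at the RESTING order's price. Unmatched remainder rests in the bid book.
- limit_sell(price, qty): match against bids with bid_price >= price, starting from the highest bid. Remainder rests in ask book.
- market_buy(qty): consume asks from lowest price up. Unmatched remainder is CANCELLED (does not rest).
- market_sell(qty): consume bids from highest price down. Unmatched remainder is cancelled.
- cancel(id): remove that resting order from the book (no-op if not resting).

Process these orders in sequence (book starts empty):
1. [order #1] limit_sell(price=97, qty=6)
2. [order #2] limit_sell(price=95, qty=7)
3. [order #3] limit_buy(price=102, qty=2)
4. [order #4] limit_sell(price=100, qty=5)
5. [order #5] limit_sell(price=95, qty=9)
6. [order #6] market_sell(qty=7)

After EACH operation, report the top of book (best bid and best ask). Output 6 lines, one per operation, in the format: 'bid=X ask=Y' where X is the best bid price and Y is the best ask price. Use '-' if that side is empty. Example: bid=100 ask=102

Answer: bid=- ask=97
bid=- ask=95
bid=- ask=95
bid=- ask=95
bid=- ask=95
bid=- ask=95

Derivation:
After op 1 [order #1] limit_sell(price=97, qty=6): fills=none; bids=[-] asks=[#1:6@97]
After op 2 [order #2] limit_sell(price=95, qty=7): fills=none; bids=[-] asks=[#2:7@95 #1:6@97]
After op 3 [order #3] limit_buy(price=102, qty=2): fills=#3x#2:2@95; bids=[-] asks=[#2:5@95 #1:6@97]
After op 4 [order #4] limit_sell(price=100, qty=5): fills=none; bids=[-] asks=[#2:5@95 #1:6@97 #4:5@100]
After op 5 [order #5] limit_sell(price=95, qty=9): fills=none; bids=[-] asks=[#2:5@95 #5:9@95 #1:6@97 #4:5@100]
After op 6 [order #6] market_sell(qty=7): fills=none; bids=[-] asks=[#2:5@95 #5:9@95 #1:6@97 #4:5@100]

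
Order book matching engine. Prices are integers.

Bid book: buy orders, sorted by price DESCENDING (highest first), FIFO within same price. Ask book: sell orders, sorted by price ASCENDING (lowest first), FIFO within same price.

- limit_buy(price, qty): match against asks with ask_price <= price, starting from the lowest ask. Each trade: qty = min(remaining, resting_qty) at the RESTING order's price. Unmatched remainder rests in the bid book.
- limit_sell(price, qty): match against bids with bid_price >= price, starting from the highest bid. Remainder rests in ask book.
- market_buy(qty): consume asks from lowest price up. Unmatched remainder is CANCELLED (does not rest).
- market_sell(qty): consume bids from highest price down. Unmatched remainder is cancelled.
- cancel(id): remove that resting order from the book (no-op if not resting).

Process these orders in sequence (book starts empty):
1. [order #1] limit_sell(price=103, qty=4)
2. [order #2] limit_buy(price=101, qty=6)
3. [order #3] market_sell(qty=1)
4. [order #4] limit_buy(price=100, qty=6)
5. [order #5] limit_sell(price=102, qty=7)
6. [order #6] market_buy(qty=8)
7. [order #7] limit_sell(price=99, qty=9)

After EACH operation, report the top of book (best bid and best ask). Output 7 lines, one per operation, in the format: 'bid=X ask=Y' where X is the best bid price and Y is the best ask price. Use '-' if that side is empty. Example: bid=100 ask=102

After op 1 [order #1] limit_sell(price=103, qty=4): fills=none; bids=[-] asks=[#1:4@103]
After op 2 [order #2] limit_buy(price=101, qty=6): fills=none; bids=[#2:6@101] asks=[#1:4@103]
After op 3 [order #3] market_sell(qty=1): fills=#2x#3:1@101; bids=[#2:5@101] asks=[#1:4@103]
After op 4 [order #4] limit_buy(price=100, qty=6): fills=none; bids=[#2:5@101 #4:6@100] asks=[#1:4@103]
After op 5 [order #5] limit_sell(price=102, qty=7): fills=none; bids=[#2:5@101 #4:6@100] asks=[#5:7@102 #1:4@103]
After op 6 [order #6] market_buy(qty=8): fills=#6x#5:7@102 #6x#1:1@103; bids=[#2:5@101 #4:6@100] asks=[#1:3@103]
After op 7 [order #7] limit_sell(price=99, qty=9): fills=#2x#7:5@101 #4x#7:4@100; bids=[#4:2@100] asks=[#1:3@103]

Answer: bid=- ask=103
bid=101 ask=103
bid=101 ask=103
bid=101 ask=103
bid=101 ask=102
bid=101 ask=103
bid=100 ask=103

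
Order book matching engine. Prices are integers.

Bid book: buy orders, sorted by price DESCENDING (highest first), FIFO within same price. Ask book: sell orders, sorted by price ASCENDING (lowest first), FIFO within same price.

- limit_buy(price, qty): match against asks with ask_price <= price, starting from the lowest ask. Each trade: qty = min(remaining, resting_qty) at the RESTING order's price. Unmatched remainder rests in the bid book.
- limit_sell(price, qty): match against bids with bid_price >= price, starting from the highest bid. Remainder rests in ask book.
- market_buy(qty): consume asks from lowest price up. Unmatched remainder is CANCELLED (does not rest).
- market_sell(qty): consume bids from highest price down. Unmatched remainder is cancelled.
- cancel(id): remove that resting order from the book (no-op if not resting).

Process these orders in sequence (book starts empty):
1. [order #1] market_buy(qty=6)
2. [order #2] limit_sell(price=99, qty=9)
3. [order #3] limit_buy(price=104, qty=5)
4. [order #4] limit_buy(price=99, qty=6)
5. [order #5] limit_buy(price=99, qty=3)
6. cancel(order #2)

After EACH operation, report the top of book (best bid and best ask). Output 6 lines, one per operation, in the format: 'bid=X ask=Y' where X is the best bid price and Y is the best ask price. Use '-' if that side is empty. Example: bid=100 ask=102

Answer: bid=- ask=-
bid=- ask=99
bid=- ask=99
bid=99 ask=-
bid=99 ask=-
bid=99 ask=-

Derivation:
After op 1 [order #1] market_buy(qty=6): fills=none; bids=[-] asks=[-]
After op 2 [order #2] limit_sell(price=99, qty=9): fills=none; bids=[-] asks=[#2:9@99]
After op 3 [order #3] limit_buy(price=104, qty=5): fills=#3x#2:5@99; bids=[-] asks=[#2:4@99]
After op 4 [order #4] limit_buy(price=99, qty=6): fills=#4x#2:4@99; bids=[#4:2@99] asks=[-]
After op 5 [order #5] limit_buy(price=99, qty=3): fills=none; bids=[#4:2@99 #5:3@99] asks=[-]
After op 6 cancel(order #2): fills=none; bids=[#4:2@99 #5:3@99] asks=[-]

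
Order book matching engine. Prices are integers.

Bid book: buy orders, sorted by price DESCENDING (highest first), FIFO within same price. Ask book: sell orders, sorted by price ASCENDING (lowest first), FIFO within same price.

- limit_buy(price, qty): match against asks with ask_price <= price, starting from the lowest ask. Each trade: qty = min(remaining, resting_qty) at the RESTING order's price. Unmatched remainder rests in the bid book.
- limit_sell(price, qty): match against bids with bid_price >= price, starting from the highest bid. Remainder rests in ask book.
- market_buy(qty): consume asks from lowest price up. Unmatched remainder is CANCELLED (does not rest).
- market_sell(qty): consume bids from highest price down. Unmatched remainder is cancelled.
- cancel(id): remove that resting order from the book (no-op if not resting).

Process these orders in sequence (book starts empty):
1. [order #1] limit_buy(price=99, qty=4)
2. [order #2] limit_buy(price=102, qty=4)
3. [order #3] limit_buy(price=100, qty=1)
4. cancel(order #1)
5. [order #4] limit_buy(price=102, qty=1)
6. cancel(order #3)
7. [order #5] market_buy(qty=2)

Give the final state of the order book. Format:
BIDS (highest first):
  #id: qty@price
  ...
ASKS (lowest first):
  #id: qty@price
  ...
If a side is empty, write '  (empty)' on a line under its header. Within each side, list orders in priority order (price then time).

After op 1 [order #1] limit_buy(price=99, qty=4): fills=none; bids=[#1:4@99] asks=[-]
After op 2 [order #2] limit_buy(price=102, qty=4): fills=none; bids=[#2:4@102 #1:4@99] asks=[-]
After op 3 [order #3] limit_buy(price=100, qty=1): fills=none; bids=[#2:4@102 #3:1@100 #1:4@99] asks=[-]
After op 4 cancel(order #1): fills=none; bids=[#2:4@102 #3:1@100] asks=[-]
After op 5 [order #4] limit_buy(price=102, qty=1): fills=none; bids=[#2:4@102 #4:1@102 #3:1@100] asks=[-]
After op 6 cancel(order #3): fills=none; bids=[#2:4@102 #4:1@102] asks=[-]
After op 7 [order #5] market_buy(qty=2): fills=none; bids=[#2:4@102 #4:1@102] asks=[-]

Answer: BIDS (highest first):
  #2: 4@102
  #4: 1@102
ASKS (lowest first):
  (empty)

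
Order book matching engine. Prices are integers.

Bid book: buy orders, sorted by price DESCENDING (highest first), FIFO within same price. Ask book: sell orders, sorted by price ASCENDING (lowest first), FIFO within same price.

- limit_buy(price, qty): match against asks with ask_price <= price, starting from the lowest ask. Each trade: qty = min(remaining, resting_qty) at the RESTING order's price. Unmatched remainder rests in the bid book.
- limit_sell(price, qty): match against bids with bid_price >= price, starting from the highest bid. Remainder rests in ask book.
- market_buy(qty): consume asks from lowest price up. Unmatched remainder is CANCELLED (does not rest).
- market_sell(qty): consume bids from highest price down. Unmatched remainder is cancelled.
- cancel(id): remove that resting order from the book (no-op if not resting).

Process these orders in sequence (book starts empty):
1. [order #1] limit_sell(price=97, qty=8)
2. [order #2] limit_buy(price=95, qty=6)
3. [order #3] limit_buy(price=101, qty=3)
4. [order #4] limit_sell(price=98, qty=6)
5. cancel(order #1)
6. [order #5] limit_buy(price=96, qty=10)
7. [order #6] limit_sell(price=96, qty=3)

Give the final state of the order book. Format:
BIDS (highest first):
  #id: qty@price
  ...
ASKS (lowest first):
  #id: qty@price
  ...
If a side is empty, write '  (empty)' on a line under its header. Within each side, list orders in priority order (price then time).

After op 1 [order #1] limit_sell(price=97, qty=8): fills=none; bids=[-] asks=[#1:8@97]
After op 2 [order #2] limit_buy(price=95, qty=6): fills=none; bids=[#2:6@95] asks=[#1:8@97]
After op 3 [order #3] limit_buy(price=101, qty=3): fills=#3x#1:3@97; bids=[#2:6@95] asks=[#1:5@97]
After op 4 [order #4] limit_sell(price=98, qty=6): fills=none; bids=[#2:6@95] asks=[#1:5@97 #4:6@98]
After op 5 cancel(order #1): fills=none; bids=[#2:6@95] asks=[#4:6@98]
After op 6 [order #5] limit_buy(price=96, qty=10): fills=none; bids=[#5:10@96 #2:6@95] asks=[#4:6@98]
After op 7 [order #6] limit_sell(price=96, qty=3): fills=#5x#6:3@96; bids=[#5:7@96 #2:6@95] asks=[#4:6@98]

Answer: BIDS (highest first):
  #5: 7@96
  #2: 6@95
ASKS (lowest first):
  #4: 6@98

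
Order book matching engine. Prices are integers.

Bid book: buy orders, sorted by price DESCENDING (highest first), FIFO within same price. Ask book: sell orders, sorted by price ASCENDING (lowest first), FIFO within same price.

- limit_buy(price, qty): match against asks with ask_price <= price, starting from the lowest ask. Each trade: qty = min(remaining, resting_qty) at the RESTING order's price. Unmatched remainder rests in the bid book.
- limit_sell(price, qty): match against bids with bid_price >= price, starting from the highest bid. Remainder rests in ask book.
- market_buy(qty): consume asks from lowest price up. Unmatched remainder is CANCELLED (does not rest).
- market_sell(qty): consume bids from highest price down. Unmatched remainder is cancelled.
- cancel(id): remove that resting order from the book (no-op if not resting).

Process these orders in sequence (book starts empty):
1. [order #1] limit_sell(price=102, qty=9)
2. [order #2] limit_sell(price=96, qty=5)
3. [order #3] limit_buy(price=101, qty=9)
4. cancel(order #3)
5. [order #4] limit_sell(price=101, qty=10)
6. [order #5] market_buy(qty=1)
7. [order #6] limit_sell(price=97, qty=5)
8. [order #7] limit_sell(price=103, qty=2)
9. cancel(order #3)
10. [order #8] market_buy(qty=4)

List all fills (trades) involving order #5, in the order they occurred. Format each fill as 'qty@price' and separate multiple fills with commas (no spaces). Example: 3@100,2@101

After op 1 [order #1] limit_sell(price=102, qty=9): fills=none; bids=[-] asks=[#1:9@102]
After op 2 [order #2] limit_sell(price=96, qty=5): fills=none; bids=[-] asks=[#2:5@96 #1:9@102]
After op 3 [order #3] limit_buy(price=101, qty=9): fills=#3x#2:5@96; bids=[#3:4@101] asks=[#1:9@102]
After op 4 cancel(order #3): fills=none; bids=[-] asks=[#1:9@102]
After op 5 [order #4] limit_sell(price=101, qty=10): fills=none; bids=[-] asks=[#4:10@101 #1:9@102]
After op 6 [order #5] market_buy(qty=1): fills=#5x#4:1@101; bids=[-] asks=[#4:9@101 #1:9@102]
After op 7 [order #6] limit_sell(price=97, qty=5): fills=none; bids=[-] asks=[#6:5@97 #4:9@101 #1:9@102]
After op 8 [order #7] limit_sell(price=103, qty=2): fills=none; bids=[-] asks=[#6:5@97 #4:9@101 #1:9@102 #7:2@103]
After op 9 cancel(order #3): fills=none; bids=[-] asks=[#6:5@97 #4:9@101 #1:9@102 #7:2@103]
After op 10 [order #8] market_buy(qty=4): fills=#8x#6:4@97; bids=[-] asks=[#6:1@97 #4:9@101 #1:9@102 #7:2@103]

Answer: 1@101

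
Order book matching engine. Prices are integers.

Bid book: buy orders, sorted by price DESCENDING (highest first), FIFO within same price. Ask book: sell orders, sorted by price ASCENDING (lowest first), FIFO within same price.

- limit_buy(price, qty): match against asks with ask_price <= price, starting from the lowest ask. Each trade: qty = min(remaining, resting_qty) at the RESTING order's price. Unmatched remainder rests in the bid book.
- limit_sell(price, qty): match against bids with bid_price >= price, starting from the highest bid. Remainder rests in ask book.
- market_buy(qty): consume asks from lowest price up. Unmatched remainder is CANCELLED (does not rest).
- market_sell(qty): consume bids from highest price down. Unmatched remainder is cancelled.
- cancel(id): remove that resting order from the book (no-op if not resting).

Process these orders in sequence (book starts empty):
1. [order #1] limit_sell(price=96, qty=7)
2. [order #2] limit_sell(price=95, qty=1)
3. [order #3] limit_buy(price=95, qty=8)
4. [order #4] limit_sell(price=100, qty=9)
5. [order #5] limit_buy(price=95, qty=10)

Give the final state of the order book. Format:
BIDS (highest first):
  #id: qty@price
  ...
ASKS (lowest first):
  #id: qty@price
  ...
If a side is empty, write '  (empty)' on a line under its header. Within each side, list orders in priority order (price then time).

After op 1 [order #1] limit_sell(price=96, qty=7): fills=none; bids=[-] asks=[#1:7@96]
After op 2 [order #2] limit_sell(price=95, qty=1): fills=none; bids=[-] asks=[#2:1@95 #1:7@96]
After op 3 [order #3] limit_buy(price=95, qty=8): fills=#3x#2:1@95; bids=[#3:7@95] asks=[#1:7@96]
After op 4 [order #4] limit_sell(price=100, qty=9): fills=none; bids=[#3:7@95] asks=[#1:7@96 #4:9@100]
After op 5 [order #5] limit_buy(price=95, qty=10): fills=none; bids=[#3:7@95 #5:10@95] asks=[#1:7@96 #4:9@100]

Answer: BIDS (highest first):
  #3: 7@95
  #5: 10@95
ASKS (lowest first):
  #1: 7@96
  #4: 9@100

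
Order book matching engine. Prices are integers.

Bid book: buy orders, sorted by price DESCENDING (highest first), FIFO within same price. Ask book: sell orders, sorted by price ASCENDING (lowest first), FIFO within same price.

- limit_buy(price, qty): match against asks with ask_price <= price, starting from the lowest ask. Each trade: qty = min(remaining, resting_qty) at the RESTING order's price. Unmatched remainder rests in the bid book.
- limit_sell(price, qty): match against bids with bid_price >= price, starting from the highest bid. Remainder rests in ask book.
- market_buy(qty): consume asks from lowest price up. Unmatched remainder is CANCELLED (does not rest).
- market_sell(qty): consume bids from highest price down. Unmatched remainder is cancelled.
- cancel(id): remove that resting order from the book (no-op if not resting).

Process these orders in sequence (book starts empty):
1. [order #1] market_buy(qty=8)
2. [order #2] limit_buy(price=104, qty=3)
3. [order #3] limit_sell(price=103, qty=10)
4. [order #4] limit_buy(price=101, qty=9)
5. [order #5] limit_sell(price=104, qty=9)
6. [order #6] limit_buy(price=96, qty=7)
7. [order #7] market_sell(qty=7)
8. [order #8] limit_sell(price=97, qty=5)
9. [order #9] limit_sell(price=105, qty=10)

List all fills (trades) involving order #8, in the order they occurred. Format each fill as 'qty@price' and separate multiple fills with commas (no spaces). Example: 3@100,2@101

Answer: 2@101

Derivation:
After op 1 [order #1] market_buy(qty=8): fills=none; bids=[-] asks=[-]
After op 2 [order #2] limit_buy(price=104, qty=3): fills=none; bids=[#2:3@104] asks=[-]
After op 3 [order #3] limit_sell(price=103, qty=10): fills=#2x#3:3@104; bids=[-] asks=[#3:7@103]
After op 4 [order #4] limit_buy(price=101, qty=9): fills=none; bids=[#4:9@101] asks=[#3:7@103]
After op 5 [order #5] limit_sell(price=104, qty=9): fills=none; bids=[#4:9@101] asks=[#3:7@103 #5:9@104]
After op 6 [order #6] limit_buy(price=96, qty=7): fills=none; bids=[#4:9@101 #6:7@96] asks=[#3:7@103 #5:9@104]
After op 7 [order #7] market_sell(qty=7): fills=#4x#7:7@101; bids=[#4:2@101 #6:7@96] asks=[#3:7@103 #5:9@104]
After op 8 [order #8] limit_sell(price=97, qty=5): fills=#4x#8:2@101; bids=[#6:7@96] asks=[#8:3@97 #3:7@103 #5:9@104]
After op 9 [order #9] limit_sell(price=105, qty=10): fills=none; bids=[#6:7@96] asks=[#8:3@97 #3:7@103 #5:9@104 #9:10@105]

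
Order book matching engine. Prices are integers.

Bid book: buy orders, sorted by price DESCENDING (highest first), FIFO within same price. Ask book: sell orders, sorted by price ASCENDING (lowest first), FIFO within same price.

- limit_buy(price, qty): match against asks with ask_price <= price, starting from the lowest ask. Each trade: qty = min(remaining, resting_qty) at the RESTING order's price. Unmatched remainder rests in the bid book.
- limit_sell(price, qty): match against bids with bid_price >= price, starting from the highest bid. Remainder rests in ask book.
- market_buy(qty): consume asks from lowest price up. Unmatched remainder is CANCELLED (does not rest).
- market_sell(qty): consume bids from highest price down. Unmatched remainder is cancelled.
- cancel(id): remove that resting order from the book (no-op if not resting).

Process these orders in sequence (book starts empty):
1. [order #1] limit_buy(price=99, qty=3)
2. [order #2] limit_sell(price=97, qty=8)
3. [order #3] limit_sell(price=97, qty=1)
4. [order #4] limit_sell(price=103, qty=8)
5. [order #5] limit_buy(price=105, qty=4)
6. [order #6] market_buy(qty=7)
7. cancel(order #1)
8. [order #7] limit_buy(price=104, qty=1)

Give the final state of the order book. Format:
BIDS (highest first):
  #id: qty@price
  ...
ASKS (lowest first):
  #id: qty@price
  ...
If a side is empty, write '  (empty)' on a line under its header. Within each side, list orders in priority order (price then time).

Answer: BIDS (highest first):
  (empty)
ASKS (lowest first):
  #4: 2@103

Derivation:
After op 1 [order #1] limit_buy(price=99, qty=3): fills=none; bids=[#1:3@99] asks=[-]
After op 2 [order #2] limit_sell(price=97, qty=8): fills=#1x#2:3@99; bids=[-] asks=[#2:5@97]
After op 3 [order #3] limit_sell(price=97, qty=1): fills=none; bids=[-] asks=[#2:5@97 #3:1@97]
After op 4 [order #4] limit_sell(price=103, qty=8): fills=none; bids=[-] asks=[#2:5@97 #3:1@97 #4:8@103]
After op 5 [order #5] limit_buy(price=105, qty=4): fills=#5x#2:4@97; bids=[-] asks=[#2:1@97 #3:1@97 #4:8@103]
After op 6 [order #6] market_buy(qty=7): fills=#6x#2:1@97 #6x#3:1@97 #6x#4:5@103; bids=[-] asks=[#4:3@103]
After op 7 cancel(order #1): fills=none; bids=[-] asks=[#4:3@103]
After op 8 [order #7] limit_buy(price=104, qty=1): fills=#7x#4:1@103; bids=[-] asks=[#4:2@103]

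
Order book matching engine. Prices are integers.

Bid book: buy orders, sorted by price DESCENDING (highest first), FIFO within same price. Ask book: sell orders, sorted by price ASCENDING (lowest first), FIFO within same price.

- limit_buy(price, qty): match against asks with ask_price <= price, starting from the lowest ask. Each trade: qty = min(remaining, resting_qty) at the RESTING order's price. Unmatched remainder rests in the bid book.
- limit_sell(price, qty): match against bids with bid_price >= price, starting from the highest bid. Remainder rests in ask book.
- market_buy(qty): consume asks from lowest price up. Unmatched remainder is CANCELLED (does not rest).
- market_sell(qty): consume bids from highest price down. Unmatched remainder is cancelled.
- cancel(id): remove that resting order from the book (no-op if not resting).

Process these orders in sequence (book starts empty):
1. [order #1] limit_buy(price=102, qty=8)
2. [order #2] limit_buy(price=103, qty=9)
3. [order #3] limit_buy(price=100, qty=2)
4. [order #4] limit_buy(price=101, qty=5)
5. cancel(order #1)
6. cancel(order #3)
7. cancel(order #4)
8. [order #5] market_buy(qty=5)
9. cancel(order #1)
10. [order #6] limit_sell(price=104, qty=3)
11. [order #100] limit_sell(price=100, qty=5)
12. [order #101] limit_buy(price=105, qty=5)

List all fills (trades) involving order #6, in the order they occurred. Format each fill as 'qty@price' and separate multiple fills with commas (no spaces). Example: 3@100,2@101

After op 1 [order #1] limit_buy(price=102, qty=8): fills=none; bids=[#1:8@102] asks=[-]
After op 2 [order #2] limit_buy(price=103, qty=9): fills=none; bids=[#2:9@103 #1:8@102] asks=[-]
After op 3 [order #3] limit_buy(price=100, qty=2): fills=none; bids=[#2:9@103 #1:8@102 #3:2@100] asks=[-]
After op 4 [order #4] limit_buy(price=101, qty=5): fills=none; bids=[#2:9@103 #1:8@102 #4:5@101 #3:2@100] asks=[-]
After op 5 cancel(order #1): fills=none; bids=[#2:9@103 #4:5@101 #3:2@100] asks=[-]
After op 6 cancel(order #3): fills=none; bids=[#2:9@103 #4:5@101] asks=[-]
After op 7 cancel(order #4): fills=none; bids=[#2:9@103] asks=[-]
After op 8 [order #5] market_buy(qty=5): fills=none; bids=[#2:9@103] asks=[-]
After op 9 cancel(order #1): fills=none; bids=[#2:9@103] asks=[-]
After op 10 [order #6] limit_sell(price=104, qty=3): fills=none; bids=[#2:9@103] asks=[#6:3@104]
After op 11 [order #100] limit_sell(price=100, qty=5): fills=#2x#100:5@103; bids=[#2:4@103] asks=[#6:3@104]
After op 12 [order #101] limit_buy(price=105, qty=5): fills=#101x#6:3@104; bids=[#101:2@105 #2:4@103] asks=[-]

Answer: 3@104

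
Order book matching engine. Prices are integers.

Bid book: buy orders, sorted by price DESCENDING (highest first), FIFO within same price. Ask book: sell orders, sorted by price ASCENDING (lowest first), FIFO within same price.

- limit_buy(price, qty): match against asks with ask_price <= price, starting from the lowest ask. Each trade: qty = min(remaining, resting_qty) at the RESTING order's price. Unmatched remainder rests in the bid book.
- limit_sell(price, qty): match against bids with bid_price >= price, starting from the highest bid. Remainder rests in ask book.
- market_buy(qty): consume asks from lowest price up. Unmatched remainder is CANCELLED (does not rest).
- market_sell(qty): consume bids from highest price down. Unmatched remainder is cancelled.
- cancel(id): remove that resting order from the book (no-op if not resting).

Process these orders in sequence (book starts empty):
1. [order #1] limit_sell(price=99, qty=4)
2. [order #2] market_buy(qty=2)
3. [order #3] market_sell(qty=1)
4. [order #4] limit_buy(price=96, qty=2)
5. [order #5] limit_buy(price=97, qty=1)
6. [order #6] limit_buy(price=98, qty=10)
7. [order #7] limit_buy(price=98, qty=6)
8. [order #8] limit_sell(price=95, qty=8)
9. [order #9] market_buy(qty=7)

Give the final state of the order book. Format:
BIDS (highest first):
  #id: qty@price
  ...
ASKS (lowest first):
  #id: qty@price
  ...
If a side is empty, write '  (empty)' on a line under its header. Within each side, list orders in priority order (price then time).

After op 1 [order #1] limit_sell(price=99, qty=4): fills=none; bids=[-] asks=[#1:4@99]
After op 2 [order #2] market_buy(qty=2): fills=#2x#1:2@99; bids=[-] asks=[#1:2@99]
After op 3 [order #3] market_sell(qty=1): fills=none; bids=[-] asks=[#1:2@99]
After op 4 [order #4] limit_buy(price=96, qty=2): fills=none; bids=[#4:2@96] asks=[#1:2@99]
After op 5 [order #5] limit_buy(price=97, qty=1): fills=none; bids=[#5:1@97 #4:2@96] asks=[#1:2@99]
After op 6 [order #6] limit_buy(price=98, qty=10): fills=none; bids=[#6:10@98 #5:1@97 #4:2@96] asks=[#1:2@99]
After op 7 [order #7] limit_buy(price=98, qty=6): fills=none; bids=[#6:10@98 #7:6@98 #5:1@97 #4:2@96] asks=[#1:2@99]
After op 8 [order #8] limit_sell(price=95, qty=8): fills=#6x#8:8@98; bids=[#6:2@98 #7:6@98 #5:1@97 #4:2@96] asks=[#1:2@99]
After op 9 [order #9] market_buy(qty=7): fills=#9x#1:2@99; bids=[#6:2@98 #7:6@98 #5:1@97 #4:2@96] asks=[-]

Answer: BIDS (highest first):
  #6: 2@98
  #7: 6@98
  #5: 1@97
  #4: 2@96
ASKS (lowest first):
  (empty)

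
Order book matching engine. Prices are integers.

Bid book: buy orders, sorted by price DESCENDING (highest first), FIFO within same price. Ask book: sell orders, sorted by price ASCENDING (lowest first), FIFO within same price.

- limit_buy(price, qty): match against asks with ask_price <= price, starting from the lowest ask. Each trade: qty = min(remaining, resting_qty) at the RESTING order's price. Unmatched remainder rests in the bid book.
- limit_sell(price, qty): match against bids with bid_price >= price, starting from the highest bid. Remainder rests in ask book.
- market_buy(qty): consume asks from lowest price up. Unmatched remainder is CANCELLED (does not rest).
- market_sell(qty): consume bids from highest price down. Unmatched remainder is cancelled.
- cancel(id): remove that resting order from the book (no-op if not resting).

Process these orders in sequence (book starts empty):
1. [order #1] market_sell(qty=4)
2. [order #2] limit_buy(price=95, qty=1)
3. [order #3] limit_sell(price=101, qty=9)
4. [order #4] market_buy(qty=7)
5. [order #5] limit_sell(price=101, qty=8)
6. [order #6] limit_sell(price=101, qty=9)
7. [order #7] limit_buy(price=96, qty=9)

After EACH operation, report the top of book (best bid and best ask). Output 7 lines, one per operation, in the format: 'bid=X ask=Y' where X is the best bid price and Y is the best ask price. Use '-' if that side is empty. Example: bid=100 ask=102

After op 1 [order #1] market_sell(qty=4): fills=none; bids=[-] asks=[-]
After op 2 [order #2] limit_buy(price=95, qty=1): fills=none; bids=[#2:1@95] asks=[-]
After op 3 [order #3] limit_sell(price=101, qty=9): fills=none; bids=[#2:1@95] asks=[#3:9@101]
After op 4 [order #4] market_buy(qty=7): fills=#4x#3:7@101; bids=[#2:1@95] asks=[#3:2@101]
After op 5 [order #5] limit_sell(price=101, qty=8): fills=none; bids=[#2:1@95] asks=[#3:2@101 #5:8@101]
After op 6 [order #6] limit_sell(price=101, qty=9): fills=none; bids=[#2:1@95] asks=[#3:2@101 #5:8@101 #6:9@101]
After op 7 [order #7] limit_buy(price=96, qty=9): fills=none; bids=[#7:9@96 #2:1@95] asks=[#3:2@101 #5:8@101 #6:9@101]

Answer: bid=- ask=-
bid=95 ask=-
bid=95 ask=101
bid=95 ask=101
bid=95 ask=101
bid=95 ask=101
bid=96 ask=101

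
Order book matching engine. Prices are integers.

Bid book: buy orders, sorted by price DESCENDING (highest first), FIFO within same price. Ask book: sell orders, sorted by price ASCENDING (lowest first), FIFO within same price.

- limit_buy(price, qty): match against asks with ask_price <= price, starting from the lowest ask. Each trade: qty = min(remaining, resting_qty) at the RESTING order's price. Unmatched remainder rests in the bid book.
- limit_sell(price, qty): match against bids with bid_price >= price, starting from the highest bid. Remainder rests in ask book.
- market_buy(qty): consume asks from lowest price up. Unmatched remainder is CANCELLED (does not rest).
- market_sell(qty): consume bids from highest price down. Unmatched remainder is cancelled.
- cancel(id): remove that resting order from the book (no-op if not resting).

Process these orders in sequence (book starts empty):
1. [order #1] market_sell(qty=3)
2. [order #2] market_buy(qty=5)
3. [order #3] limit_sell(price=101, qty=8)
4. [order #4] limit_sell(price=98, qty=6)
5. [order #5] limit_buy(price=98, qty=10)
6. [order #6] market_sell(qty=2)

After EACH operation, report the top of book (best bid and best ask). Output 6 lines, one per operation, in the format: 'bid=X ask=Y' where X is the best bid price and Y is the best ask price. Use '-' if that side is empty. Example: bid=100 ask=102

Answer: bid=- ask=-
bid=- ask=-
bid=- ask=101
bid=- ask=98
bid=98 ask=101
bid=98 ask=101

Derivation:
After op 1 [order #1] market_sell(qty=3): fills=none; bids=[-] asks=[-]
After op 2 [order #2] market_buy(qty=5): fills=none; bids=[-] asks=[-]
After op 3 [order #3] limit_sell(price=101, qty=8): fills=none; bids=[-] asks=[#3:8@101]
After op 4 [order #4] limit_sell(price=98, qty=6): fills=none; bids=[-] asks=[#4:6@98 #3:8@101]
After op 5 [order #5] limit_buy(price=98, qty=10): fills=#5x#4:6@98; bids=[#5:4@98] asks=[#3:8@101]
After op 6 [order #6] market_sell(qty=2): fills=#5x#6:2@98; bids=[#5:2@98] asks=[#3:8@101]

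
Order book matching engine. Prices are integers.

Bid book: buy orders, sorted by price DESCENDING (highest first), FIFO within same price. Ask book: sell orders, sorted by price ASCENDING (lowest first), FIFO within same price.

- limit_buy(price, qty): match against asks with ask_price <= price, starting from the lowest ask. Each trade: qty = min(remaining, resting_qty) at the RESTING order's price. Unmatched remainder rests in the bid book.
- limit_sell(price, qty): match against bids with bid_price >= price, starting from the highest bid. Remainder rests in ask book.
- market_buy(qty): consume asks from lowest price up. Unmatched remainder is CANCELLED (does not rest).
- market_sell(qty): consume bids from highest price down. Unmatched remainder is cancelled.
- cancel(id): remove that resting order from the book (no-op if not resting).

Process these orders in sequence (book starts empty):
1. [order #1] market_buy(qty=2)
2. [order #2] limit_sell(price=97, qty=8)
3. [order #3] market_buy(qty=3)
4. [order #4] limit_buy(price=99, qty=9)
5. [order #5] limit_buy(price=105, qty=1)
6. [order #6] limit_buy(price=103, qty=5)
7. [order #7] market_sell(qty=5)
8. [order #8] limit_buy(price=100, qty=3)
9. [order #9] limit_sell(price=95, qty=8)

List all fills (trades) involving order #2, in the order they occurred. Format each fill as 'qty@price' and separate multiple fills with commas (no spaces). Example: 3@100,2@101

After op 1 [order #1] market_buy(qty=2): fills=none; bids=[-] asks=[-]
After op 2 [order #2] limit_sell(price=97, qty=8): fills=none; bids=[-] asks=[#2:8@97]
After op 3 [order #3] market_buy(qty=3): fills=#3x#2:3@97; bids=[-] asks=[#2:5@97]
After op 4 [order #4] limit_buy(price=99, qty=9): fills=#4x#2:5@97; bids=[#4:4@99] asks=[-]
After op 5 [order #5] limit_buy(price=105, qty=1): fills=none; bids=[#5:1@105 #4:4@99] asks=[-]
After op 6 [order #6] limit_buy(price=103, qty=5): fills=none; bids=[#5:1@105 #6:5@103 #4:4@99] asks=[-]
After op 7 [order #7] market_sell(qty=5): fills=#5x#7:1@105 #6x#7:4@103; bids=[#6:1@103 #4:4@99] asks=[-]
After op 8 [order #8] limit_buy(price=100, qty=3): fills=none; bids=[#6:1@103 #8:3@100 #4:4@99] asks=[-]
After op 9 [order #9] limit_sell(price=95, qty=8): fills=#6x#9:1@103 #8x#9:3@100 #4x#9:4@99; bids=[-] asks=[-]

Answer: 3@97,5@97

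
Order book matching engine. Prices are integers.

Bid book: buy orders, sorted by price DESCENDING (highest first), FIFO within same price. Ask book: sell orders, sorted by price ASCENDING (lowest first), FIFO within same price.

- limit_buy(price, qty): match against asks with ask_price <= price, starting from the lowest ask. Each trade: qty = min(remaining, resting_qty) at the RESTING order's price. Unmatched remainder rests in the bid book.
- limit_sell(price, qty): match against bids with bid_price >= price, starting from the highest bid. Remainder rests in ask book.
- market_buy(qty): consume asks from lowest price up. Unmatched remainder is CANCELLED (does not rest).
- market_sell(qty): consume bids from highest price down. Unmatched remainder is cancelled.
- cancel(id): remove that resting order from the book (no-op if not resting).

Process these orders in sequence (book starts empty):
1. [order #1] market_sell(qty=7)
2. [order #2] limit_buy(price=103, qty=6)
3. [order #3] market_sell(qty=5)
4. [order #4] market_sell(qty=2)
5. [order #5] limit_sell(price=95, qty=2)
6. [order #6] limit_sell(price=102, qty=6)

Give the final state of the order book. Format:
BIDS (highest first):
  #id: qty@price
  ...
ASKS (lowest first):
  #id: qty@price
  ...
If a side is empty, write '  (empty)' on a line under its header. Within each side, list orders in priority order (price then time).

After op 1 [order #1] market_sell(qty=7): fills=none; bids=[-] asks=[-]
After op 2 [order #2] limit_buy(price=103, qty=6): fills=none; bids=[#2:6@103] asks=[-]
After op 3 [order #3] market_sell(qty=5): fills=#2x#3:5@103; bids=[#2:1@103] asks=[-]
After op 4 [order #4] market_sell(qty=2): fills=#2x#4:1@103; bids=[-] asks=[-]
After op 5 [order #5] limit_sell(price=95, qty=2): fills=none; bids=[-] asks=[#5:2@95]
After op 6 [order #6] limit_sell(price=102, qty=6): fills=none; bids=[-] asks=[#5:2@95 #6:6@102]

Answer: BIDS (highest first):
  (empty)
ASKS (lowest first):
  #5: 2@95
  #6: 6@102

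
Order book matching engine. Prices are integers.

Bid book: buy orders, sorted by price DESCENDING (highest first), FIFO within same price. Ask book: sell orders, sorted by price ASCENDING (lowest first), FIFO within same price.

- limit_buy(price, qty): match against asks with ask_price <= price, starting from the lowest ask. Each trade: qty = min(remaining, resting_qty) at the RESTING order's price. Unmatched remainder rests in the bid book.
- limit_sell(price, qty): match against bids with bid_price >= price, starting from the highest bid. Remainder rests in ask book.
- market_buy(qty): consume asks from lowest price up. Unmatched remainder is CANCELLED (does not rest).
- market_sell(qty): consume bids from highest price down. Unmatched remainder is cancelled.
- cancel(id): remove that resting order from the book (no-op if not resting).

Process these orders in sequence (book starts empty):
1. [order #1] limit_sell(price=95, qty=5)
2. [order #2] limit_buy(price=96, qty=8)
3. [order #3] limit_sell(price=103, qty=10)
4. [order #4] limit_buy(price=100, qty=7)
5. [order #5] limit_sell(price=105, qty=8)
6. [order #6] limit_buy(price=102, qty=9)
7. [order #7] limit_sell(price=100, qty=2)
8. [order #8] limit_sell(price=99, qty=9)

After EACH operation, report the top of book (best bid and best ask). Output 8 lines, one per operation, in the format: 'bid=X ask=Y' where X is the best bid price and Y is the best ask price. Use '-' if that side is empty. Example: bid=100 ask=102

After op 1 [order #1] limit_sell(price=95, qty=5): fills=none; bids=[-] asks=[#1:5@95]
After op 2 [order #2] limit_buy(price=96, qty=8): fills=#2x#1:5@95; bids=[#2:3@96] asks=[-]
After op 3 [order #3] limit_sell(price=103, qty=10): fills=none; bids=[#2:3@96] asks=[#3:10@103]
After op 4 [order #4] limit_buy(price=100, qty=7): fills=none; bids=[#4:7@100 #2:3@96] asks=[#3:10@103]
After op 5 [order #5] limit_sell(price=105, qty=8): fills=none; bids=[#4:7@100 #2:3@96] asks=[#3:10@103 #5:8@105]
After op 6 [order #6] limit_buy(price=102, qty=9): fills=none; bids=[#6:9@102 #4:7@100 #2:3@96] asks=[#3:10@103 #5:8@105]
After op 7 [order #7] limit_sell(price=100, qty=2): fills=#6x#7:2@102; bids=[#6:7@102 #4:7@100 #2:3@96] asks=[#3:10@103 #5:8@105]
After op 8 [order #8] limit_sell(price=99, qty=9): fills=#6x#8:7@102 #4x#8:2@100; bids=[#4:5@100 #2:3@96] asks=[#3:10@103 #5:8@105]

Answer: bid=- ask=95
bid=96 ask=-
bid=96 ask=103
bid=100 ask=103
bid=100 ask=103
bid=102 ask=103
bid=102 ask=103
bid=100 ask=103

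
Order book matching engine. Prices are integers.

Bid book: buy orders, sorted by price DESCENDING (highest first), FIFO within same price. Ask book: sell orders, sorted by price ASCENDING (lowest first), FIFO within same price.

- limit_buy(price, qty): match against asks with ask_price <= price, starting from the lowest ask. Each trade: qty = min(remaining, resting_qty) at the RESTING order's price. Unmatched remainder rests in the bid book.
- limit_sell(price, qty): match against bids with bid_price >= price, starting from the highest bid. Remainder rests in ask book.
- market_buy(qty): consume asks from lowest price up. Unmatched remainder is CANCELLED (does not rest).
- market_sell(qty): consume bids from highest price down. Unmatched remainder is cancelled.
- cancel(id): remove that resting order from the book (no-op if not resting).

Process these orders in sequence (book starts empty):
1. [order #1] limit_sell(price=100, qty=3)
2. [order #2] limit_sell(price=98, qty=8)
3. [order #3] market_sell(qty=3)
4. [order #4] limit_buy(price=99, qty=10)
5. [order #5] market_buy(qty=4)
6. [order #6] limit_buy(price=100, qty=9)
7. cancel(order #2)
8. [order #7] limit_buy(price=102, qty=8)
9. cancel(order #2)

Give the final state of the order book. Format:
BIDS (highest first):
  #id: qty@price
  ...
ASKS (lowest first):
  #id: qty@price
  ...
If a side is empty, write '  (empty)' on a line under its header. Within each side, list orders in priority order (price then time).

Answer: BIDS (highest first):
  #7: 8@102
  #6: 9@100
  #4: 2@99
ASKS (lowest first):
  (empty)

Derivation:
After op 1 [order #1] limit_sell(price=100, qty=3): fills=none; bids=[-] asks=[#1:3@100]
After op 2 [order #2] limit_sell(price=98, qty=8): fills=none; bids=[-] asks=[#2:8@98 #1:3@100]
After op 3 [order #3] market_sell(qty=3): fills=none; bids=[-] asks=[#2:8@98 #1:3@100]
After op 4 [order #4] limit_buy(price=99, qty=10): fills=#4x#2:8@98; bids=[#4:2@99] asks=[#1:3@100]
After op 5 [order #5] market_buy(qty=4): fills=#5x#1:3@100; bids=[#4:2@99] asks=[-]
After op 6 [order #6] limit_buy(price=100, qty=9): fills=none; bids=[#6:9@100 #4:2@99] asks=[-]
After op 7 cancel(order #2): fills=none; bids=[#6:9@100 #4:2@99] asks=[-]
After op 8 [order #7] limit_buy(price=102, qty=8): fills=none; bids=[#7:8@102 #6:9@100 #4:2@99] asks=[-]
After op 9 cancel(order #2): fills=none; bids=[#7:8@102 #6:9@100 #4:2@99] asks=[-]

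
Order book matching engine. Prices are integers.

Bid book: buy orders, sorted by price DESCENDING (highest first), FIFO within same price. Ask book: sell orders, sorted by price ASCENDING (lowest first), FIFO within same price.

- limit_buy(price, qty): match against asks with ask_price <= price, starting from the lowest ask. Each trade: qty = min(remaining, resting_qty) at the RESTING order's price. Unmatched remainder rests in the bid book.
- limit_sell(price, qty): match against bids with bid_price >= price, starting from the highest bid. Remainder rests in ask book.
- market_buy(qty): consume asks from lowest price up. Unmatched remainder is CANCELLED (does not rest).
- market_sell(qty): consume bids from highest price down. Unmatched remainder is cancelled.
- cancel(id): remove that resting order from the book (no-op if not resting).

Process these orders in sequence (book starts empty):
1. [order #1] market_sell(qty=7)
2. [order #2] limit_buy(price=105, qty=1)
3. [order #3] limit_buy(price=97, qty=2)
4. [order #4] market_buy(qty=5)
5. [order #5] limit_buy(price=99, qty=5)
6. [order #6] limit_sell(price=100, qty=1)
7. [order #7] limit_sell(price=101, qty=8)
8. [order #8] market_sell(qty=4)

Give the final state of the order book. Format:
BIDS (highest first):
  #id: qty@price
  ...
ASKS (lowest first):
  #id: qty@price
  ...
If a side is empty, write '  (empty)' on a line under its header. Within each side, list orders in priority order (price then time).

After op 1 [order #1] market_sell(qty=7): fills=none; bids=[-] asks=[-]
After op 2 [order #2] limit_buy(price=105, qty=1): fills=none; bids=[#2:1@105] asks=[-]
After op 3 [order #3] limit_buy(price=97, qty=2): fills=none; bids=[#2:1@105 #3:2@97] asks=[-]
After op 4 [order #4] market_buy(qty=5): fills=none; bids=[#2:1@105 #3:2@97] asks=[-]
After op 5 [order #5] limit_buy(price=99, qty=5): fills=none; bids=[#2:1@105 #5:5@99 #3:2@97] asks=[-]
After op 6 [order #6] limit_sell(price=100, qty=1): fills=#2x#6:1@105; bids=[#5:5@99 #3:2@97] asks=[-]
After op 7 [order #7] limit_sell(price=101, qty=8): fills=none; bids=[#5:5@99 #3:2@97] asks=[#7:8@101]
After op 8 [order #8] market_sell(qty=4): fills=#5x#8:4@99; bids=[#5:1@99 #3:2@97] asks=[#7:8@101]

Answer: BIDS (highest first):
  #5: 1@99
  #3: 2@97
ASKS (lowest first):
  #7: 8@101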